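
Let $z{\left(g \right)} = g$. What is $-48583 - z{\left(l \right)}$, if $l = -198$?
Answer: $-48385$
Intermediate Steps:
$-48583 - z{\left(l \right)} = -48583 - -198 = -48583 + 198 = -48385$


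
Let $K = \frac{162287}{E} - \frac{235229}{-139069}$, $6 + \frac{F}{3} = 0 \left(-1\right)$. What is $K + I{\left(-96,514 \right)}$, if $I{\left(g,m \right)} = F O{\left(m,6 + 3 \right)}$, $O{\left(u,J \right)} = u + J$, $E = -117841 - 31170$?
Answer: $- \frac{195072057867510}{20722810759} \approx -9413.4$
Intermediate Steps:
$F = -18$ ($F = -18 + 3 \cdot 0 \left(-1\right) = -18 + 3 \cdot 0 = -18 + 0 = -18$)
$E = -149011$
$O{\left(u,J \right)} = J + u$
$I{\left(g,m \right)} = -162 - 18 m$ ($I{\left(g,m \right)} = - 18 \left(\left(6 + 3\right) + m\right) = - 18 \left(9 + m\right) = -162 - 18 m$)
$K = \frac{12482617716}{20722810759}$ ($K = \frac{162287}{-149011} - \frac{235229}{-139069} = 162287 \left(- \frac{1}{149011}\right) - - \frac{235229}{139069} = - \frac{162287}{149011} + \frac{235229}{139069} = \frac{12482617716}{20722810759} \approx 0.60236$)
$K + I{\left(-96,514 \right)} = \frac{12482617716}{20722810759} - 9414 = - \frac{195072057867510}{20722810759}$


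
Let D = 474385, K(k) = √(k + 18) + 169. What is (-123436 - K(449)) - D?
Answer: -597990 - √467 ≈ -5.9801e+5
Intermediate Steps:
K(k) = 169 + √(18 + k) (K(k) = √(18 + k) + 169 = 169 + √(18 + k))
(-123436 - K(449)) - D = (-123436 - (169 + √(18 + 449))) - 1*474385 = (-123436 - (169 + √467)) - 474385 = (-123436 + (-169 - √467)) - 474385 = (-123605 - √467) - 474385 = -597990 - √467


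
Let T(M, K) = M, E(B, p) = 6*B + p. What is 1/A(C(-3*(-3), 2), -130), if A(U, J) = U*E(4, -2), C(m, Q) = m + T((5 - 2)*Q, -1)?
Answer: 1/330 ≈ 0.0030303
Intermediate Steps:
E(B, p) = p + 6*B
C(m, Q) = m + 3*Q (C(m, Q) = m + (5 - 2)*Q = m + 3*Q)
A(U, J) = 22*U (A(U, J) = U*(-2 + 6*4) = U*(-2 + 24) = U*22 = 22*U)
1/A(C(-3*(-3), 2), -130) = 1/(22*(-3*(-3) + 3*2)) = 1/(22*(9 + 6)) = 1/(22*15) = 1/330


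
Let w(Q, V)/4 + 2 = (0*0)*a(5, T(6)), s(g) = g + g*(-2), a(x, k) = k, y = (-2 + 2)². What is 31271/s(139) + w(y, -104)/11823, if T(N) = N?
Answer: -369718145/1643397 ≈ -224.97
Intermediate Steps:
y = 0 (y = 0² = 0)
s(g) = -g (s(g) = g - 2*g = -g)
w(Q, V) = -8 (w(Q, V) = -8 + 4*((0*0)*6) = -8 + 4*(0*6) = -8 + 4*0 = -8 + 0 = -8)
31271/s(139) + w(y, -104)/11823 = 31271/((-1*139)) - 8/11823 = 31271/(-139) - 8*1/11823 = 31271*(-1/139) - 8/11823 = -31271/139 - 8/11823 = -369718145/1643397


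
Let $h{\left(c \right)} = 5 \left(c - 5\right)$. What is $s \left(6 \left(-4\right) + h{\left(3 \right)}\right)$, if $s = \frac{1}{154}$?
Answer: $- \frac{17}{77} \approx -0.22078$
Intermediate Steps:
$s = \frac{1}{154} \approx 0.0064935$
$h{\left(c \right)} = -25 + 5 c$ ($h{\left(c \right)} = 5 \left(-5 + c\right) = -25 + 5 c$)
$s \left(6 \left(-4\right) + h{\left(3 \right)}\right) = \frac{6 \left(-4\right) + \left(-25 + 5 \cdot 3\right)}{154} = \frac{-24 + \left(-25 + 15\right)}{154} = \frac{-24 - 10}{154} = \frac{1}{154} \left(-34\right) = - \frac{17}{77}$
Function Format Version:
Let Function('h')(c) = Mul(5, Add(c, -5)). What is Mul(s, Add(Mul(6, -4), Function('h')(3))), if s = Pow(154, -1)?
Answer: Rational(-17, 77) ≈ -0.22078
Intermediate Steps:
s = Rational(1, 154) ≈ 0.0064935
Function('h')(c) = Add(-25, Mul(5, c)) (Function('h')(c) = Mul(5, Add(-5, c)) = Add(-25, Mul(5, c)))
Mul(s, Add(Mul(6, -4), Function('h')(3))) = Mul(Rational(1, 154), Add(Mul(6, -4), Add(-25, Mul(5, 3)))) = Mul(Rational(1, 154), Add(-24, Add(-25, 15))) = Mul(Rational(1, 154), Add(-24, -10)) = Mul(Rational(1, 154), -34) = Rational(-17, 77)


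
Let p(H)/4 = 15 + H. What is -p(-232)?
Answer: 868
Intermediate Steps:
p(H) = 60 + 4*H (p(H) = 4*(15 + H) = 60 + 4*H)
-p(-232) = -(60 + 4*(-232)) = -(60 - 928) = -1*(-868) = 868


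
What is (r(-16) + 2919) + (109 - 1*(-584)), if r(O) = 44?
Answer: 3656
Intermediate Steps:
(r(-16) + 2919) + (109 - 1*(-584)) = (44 + 2919) + (109 - 1*(-584)) = 2963 + (109 + 584) = 2963 + 693 = 3656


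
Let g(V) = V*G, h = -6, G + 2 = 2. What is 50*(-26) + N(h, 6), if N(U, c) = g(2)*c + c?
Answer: -1294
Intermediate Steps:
G = 0 (G = -2 + 2 = 0)
g(V) = 0 (g(V) = V*0 = 0)
N(U, c) = c (N(U, c) = 0*c + c = 0 + c = c)
50*(-26) + N(h, 6) = 50*(-26) + 6 = -1300 + 6 = -1294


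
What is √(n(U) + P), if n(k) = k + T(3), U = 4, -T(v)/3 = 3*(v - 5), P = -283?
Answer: 3*I*√29 ≈ 16.155*I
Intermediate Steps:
T(v) = 45 - 9*v (T(v) = -9*(v - 5) = -9*(-5 + v) = -3*(-15 + 3*v) = 45 - 9*v)
n(k) = 18 + k (n(k) = k + (45 - 9*3) = k + (45 - 27) = k + 18 = 18 + k)
√(n(U) + P) = √((18 + 4) - 283) = √(22 - 283) = √(-261) = 3*I*√29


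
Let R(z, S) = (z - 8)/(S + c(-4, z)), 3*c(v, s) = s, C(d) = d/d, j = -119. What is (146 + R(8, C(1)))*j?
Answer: -17374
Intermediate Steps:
C(d) = 1
c(v, s) = s/3
R(z, S) = (-8 + z)/(S + z/3) (R(z, S) = (z - 8)/(S + z/3) = (-8 + z)/(S + z/3))
(146 + R(8, C(1)))*j = (146 + 3*(-8 + 8)/(8 + 3*1))*(-119) = (146 + 3*0/(8 + 3))*(-119) = (146 + 3*0/11)*(-119) = (146 + 3*(1/11)*0)*(-119) = (146 + 0)*(-119) = 146*(-119) = -17374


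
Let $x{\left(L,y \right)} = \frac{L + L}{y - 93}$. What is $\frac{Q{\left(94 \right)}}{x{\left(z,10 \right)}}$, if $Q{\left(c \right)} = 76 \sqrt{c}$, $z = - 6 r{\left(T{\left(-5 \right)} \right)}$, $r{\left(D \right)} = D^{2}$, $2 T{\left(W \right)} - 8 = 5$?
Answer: $\frac{6308 \sqrt{94}}{507} \approx 120.63$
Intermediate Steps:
$T{\left(W \right)} = \frac{13}{2}$ ($T{\left(W \right)} = 4 + \frac{1}{2} \cdot 5 = 4 + \frac{5}{2} = \frac{13}{2}$)
$z = - \frac{507}{2}$ ($z = - 6 \left(\frac{13}{2}\right)^{2} = \left(-6\right) \frac{169}{4} = - \frac{507}{2} \approx -253.5$)
$x{\left(L,y \right)} = \frac{2 L}{-93 + y}$
$\frac{Q{\left(94 \right)}}{x{\left(z,10 \right)}} = \frac{76 \sqrt{94}}{2 \left(- \frac{507}{2}\right) \frac{1}{-93 + 10}} = \frac{76 \sqrt{94}}{2 \left(- \frac{507}{2}\right) \frac{1}{-83}} = \frac{76 \sqrt{94}}{2 \left(- \frac{507}{2}\right) \left(- \frac{1}{83}\right)} = \frac{76 \sqrt{94}}{\frac{507}{83}} = 76 \sqrt{94} \cdot \frac{83}{507} = \frac{6308 \sqrt{94}}{507}$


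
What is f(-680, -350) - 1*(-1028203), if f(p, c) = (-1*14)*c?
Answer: 1033103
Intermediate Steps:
f(p, c) = -14*c
f(-680, -350) - 1*(-1028203) = -14*(-350) - 1*(-1028203) = 4900 + 1028203 = 1033103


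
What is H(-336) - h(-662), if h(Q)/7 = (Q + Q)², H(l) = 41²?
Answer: -12269151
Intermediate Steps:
H(l) = 1681
h(Q) = 28*Q² (h(Q) = 7*(Q + Q)² = 7*(2*Q)² = 7*(4*Q²) = 28*Q²)
H(-336) - h(-662) = 1681 - 28*(-662)² = 1681 - 28*438244 = 1681 - 1*12270832 = 1681 - 12270832 = -12269151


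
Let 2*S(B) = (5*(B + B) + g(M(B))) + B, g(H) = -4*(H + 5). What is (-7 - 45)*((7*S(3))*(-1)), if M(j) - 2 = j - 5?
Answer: 2366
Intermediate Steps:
M(j) = -3 + j (M(j) = 2 + (j - 5) = 2 + (-5 + j) = -3 + j)
g(H) = -20 - 4*H (g(H) = -4*(5 + H) = -20 - 4*H)
S(B) = -4 + 7*B/2 (S(B) = ((5*(B + B) + (-20 - 4*(-3 + B))) + B)/2 = ((5*(2*B) + (-20 + (12 - 4*B))) + B)/2 = ((10*B + (-8 - 4*B)) + B)/2 = ((-8 + 6*B) + B)/2 = (-8 + 7*B)/2 = -4 + 7*B/2)
(-7 - 45)*((7*S(3))*(-1)) = (-7 - 45)*((7*(-4 + (7/2)*3))*(-1)) = -52*7*(-4 + 21/2)*(-1) = -52*7*(13/2)*(-1) = -2366*(-1) = -52*(-91/2) = 2366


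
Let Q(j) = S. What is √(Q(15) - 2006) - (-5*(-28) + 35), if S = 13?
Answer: -175 + I*√1993 ≈ -175.0 + 44.643*I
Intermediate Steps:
Q(j) = 13
√(Q(15) - 2006) - (-5*(-28) + 35) = √(13 - 2006) - (-5*(-28) + 35) = √(-1993) - (140 + 35) = I*√1993 - 1*175 = I*√1993 - 175 = -175 + I*√1993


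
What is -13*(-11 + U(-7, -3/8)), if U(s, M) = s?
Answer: 234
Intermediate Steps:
-13*(-11 + U(-7, -3/8)) = -13*(-11 - 7) = -13*(-18) = 234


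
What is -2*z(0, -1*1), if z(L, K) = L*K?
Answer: 0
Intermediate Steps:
z(L, K) = K*L
-2*z(0, -1*1) = -2*(-1*1)*0 = -(-2)*0 = -2*0 = 0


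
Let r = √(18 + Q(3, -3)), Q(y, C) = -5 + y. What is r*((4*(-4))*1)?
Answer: -64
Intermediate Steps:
r = 4 (r = √(18 + (-5 + 3)) = √(18 - 2) = √16 = 4)
r*((4*(-4))*1) = 4*((4*(-4))*1) = 4*(-16*1) = 4*(-16) = -64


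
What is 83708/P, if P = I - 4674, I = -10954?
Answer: -20927/3907 ≈ -5.3563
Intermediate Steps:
P = -15628 (P = -10954 - 4674 = -15628)
83708/P = 83708/(-15628) = 83708*(-1/15628) = -20927/3907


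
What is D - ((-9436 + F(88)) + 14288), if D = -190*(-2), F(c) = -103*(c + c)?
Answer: 13656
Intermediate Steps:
F(c) = -206*c
D = 380
D - ((-9436 + F(88)) + 14288) = 380 - ((-9436 - 206*88) + 14288) = 380 - ((-9436 - 18128) + 14288) = 380 - (-27564 + 14288) = 380 - 1*(-13276) = 380 + 13276 = 13656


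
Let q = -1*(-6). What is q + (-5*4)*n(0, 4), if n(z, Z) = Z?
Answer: -74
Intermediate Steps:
q = 6
q + (-5*4)*n(0, 4) = 6 - 5*4*4 = 6 - 20*4 = 6 - 80 = -74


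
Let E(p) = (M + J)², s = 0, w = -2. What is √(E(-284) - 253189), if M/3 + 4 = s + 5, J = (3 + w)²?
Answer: I*√253173 ≈ 503.16*I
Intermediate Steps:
J = 1 (J = (3 - 2)² = 1² = 1)
M = 3 (M = -12 + 3*(0 + 5) = -12 + 3*5 = -12 + 15 = 3)
E(p) = 16 (E(p) = (3 + 1)² = 4² = 16)
√(E(-284) - 253189) = √(16 - 253189) = √(-253173) = I*√253173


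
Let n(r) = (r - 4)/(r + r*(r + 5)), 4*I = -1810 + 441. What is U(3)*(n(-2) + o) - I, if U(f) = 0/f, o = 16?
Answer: 1369/4 ≈ 342.25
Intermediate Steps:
U(f) = 0
I = -1369/4 (I = (-1810 + 441)/4 = (¼)*(-1369) = -1369/4 ≈ -342.25)
n(r) = (-4 + r)/(r + r*(5 + r))
U(3)*(n(-2) + o) - I = 0*((-4 - 2)/((-2)*(6 - 2)) + 16) - 1*(-1369/4) = 0*(-½*(-6)/4 + 16) + 1369/4 = 0*(-½*¼*(-6) + 16) + 1369/4 = 0*(¾ + 16) + 1369/4 = 0*(67/4) + 1369/4 = 0 + 1369/4 = 1369/4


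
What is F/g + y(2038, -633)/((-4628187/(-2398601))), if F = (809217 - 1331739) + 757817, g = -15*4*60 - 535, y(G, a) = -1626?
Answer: -1147733804645/1275836883 ≈ -899.59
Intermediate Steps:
g = -4135 (g = -60*60 - 535 = -3600 - 535 = -4135)
F = 235295 (F = -522522 + 757817 = 235295)
F/g + y(2038, -633)/((-4628187/(-2398601))) = 235295/(-4135) - 1626/((-4628187/(-2398601))) = 235295*(-1/4135) - 1626/((-4628187*(-1/2398601))) = -47059/827 - 1626/4628187/2398601 = -47059/827 - 1626*2398601/4628187 = -47059/827 - 1300041742/1542729 = -1147733804645/1275836883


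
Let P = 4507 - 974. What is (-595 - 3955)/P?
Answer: -4550/3533 ≈ -1.2879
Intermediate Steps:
P = 3533
(-595 - 3955)/P = (-595 - 3955)/3533 = -4550*1/3533 = -4550/3533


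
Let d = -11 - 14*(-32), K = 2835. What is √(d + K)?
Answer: 2*√818 ≈ 57.201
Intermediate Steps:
d = 437 (d = -11 + 448 = 437)
√(d + K) = √(437 + 2835) = √3272 = 2*√818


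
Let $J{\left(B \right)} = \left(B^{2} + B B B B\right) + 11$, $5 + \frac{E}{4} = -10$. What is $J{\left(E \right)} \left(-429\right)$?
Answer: $-5561389119$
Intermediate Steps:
$E = -60$ ($E = -20 + 4 \left(-10\right) = -20 - 40 = -60$)
$J{\left(B \right)} = 11 + B^{2} + B^{4}$ ($J{\left(B \right)} = \left(B^{2} + B^{2} B B\right) + 11 = \left(B^{2} + B^{3} B\right) + 11 = \left(B^{2} + B^{4}\right) + 11 = 11 + B^{2} + B^{4}$)
$J{\left(E \right)} \left(-429\right) = \left(11 + \left(-60\right)^{2} + \left(-60\right)^{4}\right) \left(-429\right) = \left(11 + 3600 + 12960000\right) \left(-429\right) = 12963611 \left(-429\right) = -5561389119$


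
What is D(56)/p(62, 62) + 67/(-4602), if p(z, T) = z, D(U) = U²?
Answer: 7213859/142662 ≈ 50.566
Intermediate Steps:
D(56)/p(62, 62) + 67/(-4602) = 56²/62 + 67/(-4602) = 3136*(1/62) + 67*(-1/4602) = 1568/31 - 67/4602 = 7213859/142662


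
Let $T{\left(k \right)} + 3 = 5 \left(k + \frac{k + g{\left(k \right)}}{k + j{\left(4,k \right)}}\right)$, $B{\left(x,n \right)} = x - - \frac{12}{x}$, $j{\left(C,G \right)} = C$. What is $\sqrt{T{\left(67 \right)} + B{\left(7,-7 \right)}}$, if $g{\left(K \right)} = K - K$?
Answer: $\frac{4 \sqrt{5332810}}{497} \approx 18.586$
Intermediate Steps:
$B{\left(x,n \right)} = x + \frac{12}{x}$
$g{\left(K \right)} = 0$
$T{\left(k \right)} = -3 + 5 k + \frac{5 k}{4 + k}$ ($T{\left(k \right)} = -3 + 5 \left(k + \frac{k + 0}{k + 4}\right) = -3 + 5 \left(k + \frac{k}{4 + k}\right) = -3 + \left(5 k + \frac{5 k}{4 + k}\right) = -3 + 5 k + \frac{5 k}{4 + k}$)
$\sqrt{T{\left(67 \right)} + B{\left(7,-7 \right)}} = \sqrt{\frac{-12 + 5 \cdot 67^{2} + 22 \cdot 67}{4 + 67} + \left(7 + \frac{12}{7}\right)} = \sqrt{\frac{-12 + 5 \cdot 4489 + 1474}{71} + \left(7 + 12 \cdot \frac{1}{7}\right)} = \sqrt{\frac{-12 + 22445 + 1474}{71} + \left(7 + \frac{12}{7}\right)} = \sqrt{\frac{1}{71} \cdot 23907 + \frac{61}{7}} = \sqrt{\frac{23907}{71} + \frac{61}{7}} = \sqrt{\frac{171680}{497}} = \frac{4 \sqrt{5332810}}{497}$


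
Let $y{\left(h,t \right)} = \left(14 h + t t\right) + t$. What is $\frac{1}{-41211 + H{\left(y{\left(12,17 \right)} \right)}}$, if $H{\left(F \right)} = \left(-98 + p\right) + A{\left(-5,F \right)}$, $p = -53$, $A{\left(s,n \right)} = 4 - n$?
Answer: $- \frac{1}{41832} \approx -2.3905 \cdot 10^{-5}$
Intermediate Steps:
$y{\left(h,t \right)} = t + t^{2} + 14 h$ ($y{\left(h,t \right)} = \left(14 h + t^{2}\right) + t = \left(t^{2} + 14 h\right) + t = t + t^{2} + 14 h$)
$H{\left(F \right)} = -147 - F$ ($H{\left(F \right)} = \left(-98 - 53\right) - \left(-4 + F\right) = -151 - \left(-4 + F\right) = -147 - F$)
$\frac{1}{-41211 + H{\left(y{\left(12,17 \right)} \right)}} = \frac{1}{-41211 - \left(453 + 168\right)} = \frac{1}{-41211 - 621} = \frac{1}{-41832} = - \frac{1}{41832}$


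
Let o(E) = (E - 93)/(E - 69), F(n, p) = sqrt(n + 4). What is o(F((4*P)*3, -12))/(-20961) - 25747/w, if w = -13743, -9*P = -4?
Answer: 854768343044/456266156985 - 16*sqrt(21)/99599685 ≈ 1.8734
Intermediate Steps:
P = 4/9 (P = -1/9*(-4) = 4/9 ≈ 0.44444)
F(n, p) = sqrt(4 + n)
o(E) = (-93 + E)/(-69 + E)
o(F((4*P)*3, -12))/(-20961) - 25747/w = ((-93 + sqrt(4 + (4*(4/9))*3))/(-69 + sqrt(4 + (4*(4/9))*3)))/(-20961) - 25747/(-13743) = ((-93 + sqrt(4 + (16/9)*3))/(-69 + sqrt(4 + (16/9)*3)))*(-1/20961) - 25747*(-1/13743) = ((-93 + sqrt(4 + 16/3))/(-69 + sqrt(4 + 16/3)))*(-1/20961) + 25747/13743 = ((-93 + sqrt(28/3))/(-69 + sqrt(28/3)))*(-1/20961) + 25747/13743 = ((-93 + 2*sqrt(21)/3)/(-69 + 2*sqrt(21)/3))*(-1/20961) + 25747/13743 = -(-93 + 2*sqrt(21)/3)/(20961*(-69 + 2*sqrt(21)/3)) + 25747/13743 = 25747/13743 - (-93 + 2*sqrt(21)/3)/(20961*(-69 + 2*sqrt(21)/3))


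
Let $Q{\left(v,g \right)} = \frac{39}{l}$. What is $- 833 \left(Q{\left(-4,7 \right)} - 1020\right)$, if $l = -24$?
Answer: $\frac{6808109}{8} \approx 8.5101 \cdot 10^{5}$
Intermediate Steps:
$Q{\left(v,g \right)} = - \frac{13}{8}$ ($Q{\left(v,g \right)} = \frac{39}{-24} = 39 \left(- \frac{1}{24}\right) = - \frac{13}{8}$)
$- 833 \left(Q{\left(-4,7 \right)} - 1020\right) = - 833 \left(- \frac{13}{8} - 1020\right) = \left(-833\right) \left(- \frac{8173}{8}\right) = \frac{6808109}{8}$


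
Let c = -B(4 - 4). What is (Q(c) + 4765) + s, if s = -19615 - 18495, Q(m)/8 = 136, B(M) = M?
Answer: -32257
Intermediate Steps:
c = 0 (c = -(4 - 4) = -1*0 = 0)
Q(m) = 1088 (Q(m) = 8*136 = 1088)
s = -38110
(Q(c) + 4765) + s = (1088 + 4765) - 38110 = 5853 - 38110 = -32257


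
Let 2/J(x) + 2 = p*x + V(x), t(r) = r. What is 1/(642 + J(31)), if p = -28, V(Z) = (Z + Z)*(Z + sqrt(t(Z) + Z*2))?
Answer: 120249052/77200229077 + 31*sqrt(93)/77200229077 ≈ 0.0015576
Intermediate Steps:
V(Z) = 2*Z*(Z + sqrt(3)*sqrt(Z)) (V(Z) = (Z + Z)*(Z + sqrt(Z + Z*2)) = (2*Z)*(Z + sqrt(Z + 2*Z)) = (2*Z)*(Z + sqrt(3*Z)) = (2*Z)*(Z + sqrt(3)*sqrt(Z)) = 2*Z*(Z + sqrt(3)*sqrt(Z)))
J(x) = 2/(-2 - 28*x + 2*x*(x + sqrt(3)*sqrt(x))) (J(x) = 2/(-2 + (-28*x + 2*x*(x + sqrt(3)*sqrt(x)))) = 2/(-2 - 28*x + 2*x*(x + sqrt(3)*sqrt(x))))
1/(642 + J(31)) = 1/(642 + 1/(-1 + 31**2 - 14*31 + sqrt(3)*31**(3/2))) = 1/(642 + 1/(-1 + 961 - 434 + sqrt(3)*(31*sqrt(31)))) = 1/(642 + 1/(-1 + 961 - 434 + 31*sqrt(93))) = 1/(642 + 1/(526 + 31*sqrt(93)))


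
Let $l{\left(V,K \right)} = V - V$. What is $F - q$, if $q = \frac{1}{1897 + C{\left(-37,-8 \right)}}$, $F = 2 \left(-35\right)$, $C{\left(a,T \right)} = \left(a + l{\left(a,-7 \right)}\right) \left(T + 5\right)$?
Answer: $- \frac{140561}{2008} \approx -70.0$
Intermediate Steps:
$l{\left(V,K \right)} = 0$
$C{\left(a,T \right)} = a \left(5 + T\right)$ ($C{\left(a,T \right)} = \left(a + 0\right) \left(T + 5\right) = a \left(5 + T\right)$)
$F = -70$
$q = \frac{1}{2008}$ ($q = \frac{1}{1897 - 37 \left(5 - 8\right)} = \frac{1}{1897 - -111} = \frac{1}{1897 + 111} = \frac{1}{2008} \approx 0.00049801$)
$F - q = -70 - \frac{1}{2008} = - \frac{140561}{2008}$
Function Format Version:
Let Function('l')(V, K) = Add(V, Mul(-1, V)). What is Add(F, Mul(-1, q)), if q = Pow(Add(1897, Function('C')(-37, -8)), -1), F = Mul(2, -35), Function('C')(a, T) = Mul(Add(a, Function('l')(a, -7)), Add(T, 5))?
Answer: Rational(-140561, 2008) ≈ -70.000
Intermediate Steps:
Function('l')(V, K) = 0
Function('C')(a, T) = Mul(a, Add(5, T)) (Function('C')(a, T) = Mul(Add(a, 0), Add(T, 5)) = Mul(a, Add(5, T)))
F = -70
q = Rational(1, 2008) (q = Pow(Add(1897, Mul(-37, Add(5, -8))), -1) = Pow(Add(1897, Mul(-37, -3)), -1) = Pow(Add(1897, 111), -1) = Pow(2008, -1) = Rational(1, 2008) ≈ 0.00049801)
Add(F, Mul(-1, q)) = Add(-70, Mul(-1, Rational(1, 2008))) = Add(-70, Rational(-1, 2008)) = Rational(-140561, 2008)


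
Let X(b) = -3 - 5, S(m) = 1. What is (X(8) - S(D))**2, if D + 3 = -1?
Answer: 81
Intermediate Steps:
D = -4 (D = -3 - 1 = -4)
X(b) = -8
(X(8) - S(D))**2 = (-8 - 1*1)**2 = (-8 - 1)**2 = (-9)**2 = 81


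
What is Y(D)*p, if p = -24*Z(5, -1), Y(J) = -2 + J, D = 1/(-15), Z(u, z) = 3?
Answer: 744/5 ≈ 148.80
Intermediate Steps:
D = -1/15 ≈ -0.066667
p = -72 (p = -24*3 = -72)
Y(D)*p = (-2 - 1/15)*(-72) = -31/15*(-72) = 744/5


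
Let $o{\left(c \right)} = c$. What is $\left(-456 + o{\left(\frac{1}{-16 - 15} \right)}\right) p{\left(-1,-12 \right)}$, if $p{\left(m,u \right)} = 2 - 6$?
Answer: $\frac{56548}{31} \approx 1824.1$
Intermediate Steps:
$p{\left(m,u \right)} = -4$ ($p{\left(m,u \right)} = 2 - 6 = -4$)
$\left(-456 + o{\left(\frac{1}{-16 - 15} \right)}\right) p{\left(-1,-12 \right)} = \left(-456 + \frac{1}{-16 - 15}\right) \left(-4\right) = \left(-456 + \frac{1}{-31}\right) \left(-4\right) = \left(-456 - \frac{1}{31}\right) \left(-4\right) = \left(- \frac{14137}{31}\right) \left(-4\right) = \frac{56548}{31}$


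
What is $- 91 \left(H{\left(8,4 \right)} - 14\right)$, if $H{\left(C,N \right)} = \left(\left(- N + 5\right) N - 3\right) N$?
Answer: $910$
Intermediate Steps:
$H{\left(C,N \right)} = N \left(-3 + N \left(5 - N\right)\right)$ ($H{\left(C,N \right)} = \left(\left(5 - N\right) N - 3\right) N = \left(N \left(5 - N\right) - 3\right) N = \left(-3 + N \left(5 - N\right)\right) N = N \left(-3 + N \left(5 - N\right)\right)$)
$- 91 \left(H{\left(8,4 \right)} - 14\right) = - 91 \left(4 \left(-3 - 4^{2} + 5 \cdot 4\right) - 14\right) = - 91 \left(4 \left(-3 - 16 + 20\right) - 14\right) = - 91 \left(4 \cdot 1 - 14\right) = - 91 \left(4 - 14\right) = \left(-91\right) \left(-10\right) = 910$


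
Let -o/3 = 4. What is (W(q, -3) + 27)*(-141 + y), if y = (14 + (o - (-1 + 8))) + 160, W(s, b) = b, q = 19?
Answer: 336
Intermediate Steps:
o = -12 (o = -3*4 = -12)
y = 155 (y = (14 + (-12 - (-1 + 8))) + 160 = (14 + (-12 - 1*7)) + 160 = (14 + (-12 - 7)) + 160 = (14 - 19) + 160 = -5 + 160 = 155)
(W(q, -3) + 27)*(-141 + y) = (-3 + 27)*(-141 + 155) = 24*14 = 336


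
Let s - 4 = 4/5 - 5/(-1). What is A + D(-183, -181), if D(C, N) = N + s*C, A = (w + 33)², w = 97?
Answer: 74628/5 ≈ 14926.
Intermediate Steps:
s = 49/5 (s = 4 + (4/5 - 5/(-1)) = 4 + (4*(⅕) - 5*(-1)) = 4 + (⅘ + 5) = 4 + 29/5 = 49/5 ≈ 9.8000)
A = 16900 (A = (97 + 33)² = 130² = 16900)
D(C, N) = N + 49*C/5
A + D(-183, -181) = 16900 + (-181 + (49/5)*(-183)) = 16900 + (-181 - 8967/5) = 16900 - 9872/5 = 74628/5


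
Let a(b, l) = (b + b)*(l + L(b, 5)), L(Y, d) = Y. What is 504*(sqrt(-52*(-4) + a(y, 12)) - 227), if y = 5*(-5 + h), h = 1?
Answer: -114408 + 2016*sqrt(33) ≈ -1.0283e+5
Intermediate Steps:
y = -20 (y = 5*(-5 + 1) = 5*(-4) = -20)
a(b, l) = 2*b*(b + l) (a(b, l) = (b + b)*(l + b) = (2*b)*(b + l) = 2*b*(b + l))
504*(sqrt(-52*(-4) + a(y, 12)) - 227) = 504*(sqrt(-52*(-4) + 2*(-20)*(-20 + 12)) - 227) = 504*(sqrt(208 + 2*(-20)*(-8)) - 227) = 504*(sqrt(208 + 320) - 227) = 504*(sqrt(528) - 227) = 504*(4*sqrt(33) - 227) = 504*(-227 + 4*sqrt(33)) = -114408 + 2016*sqrt(33)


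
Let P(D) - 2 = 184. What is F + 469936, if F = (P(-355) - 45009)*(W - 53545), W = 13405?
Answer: 1799665156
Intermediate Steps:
P(D) = 186 (P(D) = 2 + 184 = 186)
F = 1799195220 (F = (186 - 45009)*(13405 - 53545) = -44823*(-40140) = 1799195220)
F + 469936 = 1799195220 + 469936 = 1799665156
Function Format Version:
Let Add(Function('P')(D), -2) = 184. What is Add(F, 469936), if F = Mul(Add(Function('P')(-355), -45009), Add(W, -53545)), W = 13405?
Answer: 1799665156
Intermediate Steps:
Function('P')(D) = 186 (Function('P')(D) = Add(2, 184) = 186)
F = 1799195220 (F = Mul(Add(186, -45009), Add(13405, -53545)) = Mul(-44823, -40140) = 1799195220)
Add(F, 469936) = Add(1799195220, 469936) = 1799665156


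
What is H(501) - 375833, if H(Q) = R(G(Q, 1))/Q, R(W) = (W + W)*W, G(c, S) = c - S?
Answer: -187792333/501 ≈ -3.7484e+5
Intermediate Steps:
R(W) = 2*W² (R(W) = (2*W)*W = 2*W²)
H(Q) = 2*(-1 + Q)²/Q (H(Q) = (2*(Q - 1*1)²)/Q = (2*(Q - 1)²)/Q = (2*(-1 + Q)²)/Q = 2*(-1 + Q)²/Q)
H(501) - 375833 = 2*(-1 + 501)²/501 - 375833 = 2*(1/501)*500² - 375833 = 2*(1/501)*250000 - 375833 = 500000/501 - 375833 = -187792333/501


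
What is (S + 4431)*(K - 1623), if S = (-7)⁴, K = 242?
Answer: -9434992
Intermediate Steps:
S = 2401
(S + 4431)*(K - 1623) = (2401 + 4431)*(242 - 1623) = 6832*(-1381) = -9434992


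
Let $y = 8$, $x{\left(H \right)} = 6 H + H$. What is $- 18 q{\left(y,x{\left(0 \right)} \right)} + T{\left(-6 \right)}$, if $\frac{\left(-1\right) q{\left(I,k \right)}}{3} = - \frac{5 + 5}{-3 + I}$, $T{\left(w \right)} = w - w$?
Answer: $-108$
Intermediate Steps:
$x{\left(H \right)} = 7 H$
$T{\left(w \right)} = 0$
$q{\left(I,k \right)} = \frac{30}{-3 + I}$ ($q{\left(I,k \right)} = - 3 \left(- \frac{5 + 5}{-3 + I}\right) = - 3 \left(- \frac{10}{-3 + I}\right) = \frac{30}{-3 + I}$)
$- 18 q{\left(y,x{\left(0 \right)} \right)} + T{\left(-6 \right)} = - 18 \frac{30}{-3 + 8} + 0 = - 18 \cdot \frac{30}{5} + 0 = - 18 \cdot 30 \cdot \frac{1}{5} + 0 = \left(-18\right) 6 + 0 = -108 + 0 = -108$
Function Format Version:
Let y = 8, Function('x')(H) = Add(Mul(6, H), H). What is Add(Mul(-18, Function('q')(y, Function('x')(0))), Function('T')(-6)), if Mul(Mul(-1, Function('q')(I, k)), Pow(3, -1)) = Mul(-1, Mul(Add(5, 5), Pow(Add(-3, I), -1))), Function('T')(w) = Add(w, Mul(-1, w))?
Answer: -108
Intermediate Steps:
Function('x')(H) = Mul(7, H)
Function('T')(w) = 0
Function('q')(I, k) = Mul(30, Pow(Add(-3, I), -1)) (Function('q')(I, k) = Mul(-3, Mul(-1, Mul(Add(5, 5), Pow(Add(-3, I), -1)))) = Mul(-3, Mul(-1, Mul(10, Pow(Add(-3, I), -1)))) = Mul(-3, Mul(-10, Pow(Add(-3, I), -1))) = Mul(30, Pow(Add(-3, I), -1)))
Add(Mul(-18, Function('q')(y, Function('x')(0))), Function('T')(-6)) = Add(Mul(-18, Mul(30, Pow(Add(-3, 8), -1))), 0) = Add(Mul(-18, Mul(30, Pow(5, -1))), 0) = Add(Mul(-18, Mul(30, Rational(1, 5))), 0) = Add(Mul(-18, 6), 0) = Add(-108, 0) = -108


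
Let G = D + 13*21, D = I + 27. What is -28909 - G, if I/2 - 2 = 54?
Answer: -29321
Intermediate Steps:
I = 112 (I = 4 + 2*54 = 4 + 108 = 112)
D = 139 (D = 112 + 27 = 139)
G = 412 (G = 139 + 13*21 = 139 + 273 = 412)
-28909 - G = -28909 - 1*412 = -28909 - 412 = -29321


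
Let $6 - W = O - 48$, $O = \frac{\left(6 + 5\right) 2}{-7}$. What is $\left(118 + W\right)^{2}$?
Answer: $\frac{1503076}{49} \approx 30675.0$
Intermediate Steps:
$O = - \frac{22}{7}$ ($O = 11 \cdot 2 \left(- \frac{1}{7}\right) = 22 \left(- \frac{1}{7}\right) = - \frac{22}{7} \approx -3.1429$)
$W = \frac{400}{7}$ ($W = 6 - \left(- \frac{22}{7} - 48\right) = 6 - - \frac{358}{7} = 6 + \frac{358}{7} = \frac{400}{7} \approx 57.143$)
$\left(118 + W\right)^{2} = \left(118 + \frac{400}{7}\right)^{2} = \left(\frac{1226}{7}\right)^{2} = \frac{1503076}{49}$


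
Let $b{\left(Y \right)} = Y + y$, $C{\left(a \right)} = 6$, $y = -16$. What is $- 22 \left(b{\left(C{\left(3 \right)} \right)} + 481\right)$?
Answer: $-10362$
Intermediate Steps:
$b{\left(Y \right)} = -16 + Y$ ($b{\left(Y \right)} = Y - 16 = -16 + Y$)
$- 22 \left(b{\left(C{\left(3 \right)} \right)} + 481\right) = - 22 \left(\left(-16 + 6\right) + 481\right) = - 22 \left(-10 + 481\right) = \left(-22\right) 471 = -10362$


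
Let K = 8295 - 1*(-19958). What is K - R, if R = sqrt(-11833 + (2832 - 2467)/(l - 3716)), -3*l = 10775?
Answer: 28253 - I*sqrt(5687175959542)/21923 ≈ 28253.0 - 108.78*I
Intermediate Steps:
l = -10775/3 (l = -1/3*10775 = -10775/3 ≈ -3591.7)
K = 28253 (K = 8295 + 19958 = 28253)
R = I*sqrt(5687175959542)/21923 (R = sqrt(-11833 + (2832 - 2467)/(-10775/3 - 3716)) = sqrt(-11833 + 365/(-21923/3)) = sqrt(-11833 + 365*(-3/21923)) = sqrt(-11833 - 1095/21923) = sqrt(-259415954/21923) = I*sqrt(5687175959542)/21923 ≈ 108.78*I)
K - R = 28253 - I*sqrt(5687175959542)/21923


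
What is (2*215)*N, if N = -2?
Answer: -860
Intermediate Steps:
(2*215)*N = (2*215)*(-2) = 430*(-2) = -860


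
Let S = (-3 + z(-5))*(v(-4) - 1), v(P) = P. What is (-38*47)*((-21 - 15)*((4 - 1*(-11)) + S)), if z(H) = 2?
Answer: 1285920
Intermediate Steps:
S = 5 (S = (-3 + 2)*(-4 - 1) = -1*(-5) = 5)
(-38*47)*((-21 - 15)*((4 - 1*(-11)) + S)) = (-38*47)*((-21 - 15)*((4 - 1*(-11)) + 5)) = -(-64296)*((4 + 11) + 5) = -(-64296)*(15 + 5) = -(-64296)*20 = -1786*(-720) = 1285920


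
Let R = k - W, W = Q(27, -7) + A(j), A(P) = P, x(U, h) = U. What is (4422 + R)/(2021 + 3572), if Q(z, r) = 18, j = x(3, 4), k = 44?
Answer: 635/799 ≈ 0.79474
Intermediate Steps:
j = 3
W = 21 (W = 18 + 3 = 21)
R = 23 (R = 44 - 1*21 = 44 - 21 = 23)
(4422 + R)/(2021 + 3572) = (4422 + 23)/(2021 + 3572) = 4445/5593 = 4445*(1/5593) = 635/799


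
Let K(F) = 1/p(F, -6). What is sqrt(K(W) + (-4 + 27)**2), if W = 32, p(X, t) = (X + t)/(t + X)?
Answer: sqrt(530) ≈ 23.022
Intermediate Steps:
p(X, t) = 1 (p(X, t) = (X + t)/(X + t) = 1)
K(F) = 1 (K(F) = 1/1 = 1)
sqrt(K(W) + (-4 + 27)**2) = sqrt(1 + (-4 + 27)**2) = sqrt(1 + 23**2) = sqrt(1 + 529) = sqrt(530)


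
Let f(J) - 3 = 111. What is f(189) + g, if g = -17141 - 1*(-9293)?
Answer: -7734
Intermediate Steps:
g = -7848 (g = -17141 + 9293 = -7848)
f(J) = 114 (f(J) = 3 + 111 = 114)
f(189) + g = 114 - 7848 = -7734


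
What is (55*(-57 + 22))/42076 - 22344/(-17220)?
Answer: 10797591/8625580 ≈ 1.2518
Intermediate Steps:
(55*(-57 + 22))/42076 - 22344/(-17220) = (55*(-35))*(1/42076) - 22344*(-1/17220) = -1925*1/42076 + 266/205 = -1925/42076 + 266/205 = 10797591/8625580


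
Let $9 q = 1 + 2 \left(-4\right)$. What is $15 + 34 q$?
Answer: $- \frac{103}{9} \approx -11.444$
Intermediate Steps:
$q = - \frac{7}{9}$ ($q = \frac{1 + 2 \left(-4\right)}{9} = \frac{1 - 8}{9} = \frac{1}{9} \left(-7\right) = - \frac{7}{9} \approx -0.77778$)
$15 + 34 q = 15 + 34 \left(- \frac{7}{9}\right) = 15 - \frac{238}{9} = - \frac{103}{9}$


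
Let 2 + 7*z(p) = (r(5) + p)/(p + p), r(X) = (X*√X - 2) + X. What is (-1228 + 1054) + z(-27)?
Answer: -1568/9 - 5*√5/378 ≈ -174.25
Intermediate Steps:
r(X) = -2 + X + X^(3/2) (r(X) = (X^(3/2) - 2) + X = (-2 + X^(3/2)) + X = -2 + X + X^(3/2))
z(p) = -2/7 + (3 + p + 5*√5)/(14*p) (z(p) = -2/7 + (((-2 + 5 + 5^(3/2)) + p)/(p + p))/7 = -2/7 + (((-2 + 5 + 5*√5) + p)/((2*p)))/7 = -2/7 + (((3 + 5*√5) + p)*(1/(2*p)))/7 = -2/7 + ((3 + p + 5*√5)*(1/(2*p)))/7 = -2/7 + ((3 + p + 5*√5)/(2*p))/7 = -2/7 + (3 + p + 5*√5)/(14*p))
(-1228 + 1054) + z(-27) = (-1228 + 1054) + (1/14)*(3 - 3*(-27) + 5*√5)/(-27) = -174 + (1/14)*(-1/27)*(3 + 81 + 5*√5) = -174 + (1/14)*(-1/27)*(84 + 5*√5) = -174 + (-2/9 - 5*√5/378) = -1568/9 - 5*√5/378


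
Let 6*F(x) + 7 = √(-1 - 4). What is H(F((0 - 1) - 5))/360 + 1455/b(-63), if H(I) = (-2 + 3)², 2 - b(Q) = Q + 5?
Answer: 8731/360 ≈ 24.253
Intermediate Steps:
b(Q) = -3 - Q (b(Q) = 2 - (Q + 5) = 2 - (5 + Q) = 2 + (-5 - Q) = -3 - Q)
F(x) = -7/6 + I*√5/6 (F(x) = -7/6 + √(-1 - 4)/6 = -7/6 + √(-5)/6 = -7/6 + (I*√5)/6 = -7/6 + I*√5/6)
H(I) = 1 (H(I) = 1² = 1)
H(F((0 - 1) - 5))/360 + 1455/b(-63) = 1/360 + 1455/(-3 - 1*(-63)) = 1*(1/360) + 1455/(-3 + 63) = 1/360 + 1455/60 = 1/360 + 1455*(1/60) = 1/360 + 97/4 = 8731/360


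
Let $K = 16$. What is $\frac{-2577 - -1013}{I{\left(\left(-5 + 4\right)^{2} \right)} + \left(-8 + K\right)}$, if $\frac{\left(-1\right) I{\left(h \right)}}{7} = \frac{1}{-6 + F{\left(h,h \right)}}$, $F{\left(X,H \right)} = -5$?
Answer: $- \frac{17204}{95} \approx -181.09$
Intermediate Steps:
$I{\left(h \right)} = \frac{7}{11}$ ($I{\left(h \right)} = - \frac{7}{-6 - 5} = - \frac{7}{-11} = \left(-7\right) \left(- \frac{1}{11}\right) = \frac{7}{11}$)
$\frac{-2577 - -1013}{I{\left(\left(-5 + 4\right)^{2} \right)} + \left(-8 + K\right)} = \frac{-2577 - -1013}{\frac{7}{11} + \left(-8 + 16\right)} = \frac{-2577 + 1013}{\frac{7}{11} + 8} = \frac{1}{\frac{95}{11}} \left(-1564\right) = \frac{11}{95} \left(-1564\right) = - \frac{17204}{95}$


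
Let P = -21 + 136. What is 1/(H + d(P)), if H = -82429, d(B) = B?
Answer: -1/82314 ≈ -1.2149e-5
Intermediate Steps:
P = 115
1/(H + d(P)) = 1/(-82429 + 115) = 1/(-82314) = -1/82314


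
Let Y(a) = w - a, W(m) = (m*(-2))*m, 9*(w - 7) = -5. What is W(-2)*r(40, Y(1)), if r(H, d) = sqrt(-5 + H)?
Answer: -8*sqrt(35) ≈ -47.329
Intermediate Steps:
w = 58/9 (w = 7 + (1/9)*(-5) = 7 - 5/9 = 58/9 ≈ 6.4444)
W(m) = -2*m**2 (W(m) = (-2*m)*m = -2*m**2)
Y(a) = 58/9 - a
W(-2)*r(40, Y(1)) = (-2*(-2)**2)*sqrt(-5 + 40) = (-2*4)*sqrt(35) = -8*sqrt(35)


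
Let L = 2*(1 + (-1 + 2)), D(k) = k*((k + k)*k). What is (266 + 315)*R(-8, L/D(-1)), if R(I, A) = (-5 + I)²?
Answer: 98189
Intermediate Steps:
D(k) = 2*k³ (D(k) = k*((2*k)*k) = k*(2*k²) = 2*k³)
L = 4 (L = 2*(1 + 1) = 2*2 = 4)
(266 + 315)*R(-8, L/D(-1)) = (266 + 315)*(-5 - 8)² = 581*(-13)² = 581*169 = 98189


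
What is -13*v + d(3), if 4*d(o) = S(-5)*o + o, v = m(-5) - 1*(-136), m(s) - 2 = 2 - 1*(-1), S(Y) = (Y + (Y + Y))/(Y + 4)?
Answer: -1821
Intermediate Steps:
S(Y) = 3*Y/(4 + Y) (S(Y) = (Y + 2*Y)/(4 + Y) = (3*Y)/(4 + Y) = 3*Y/(4 + Y))
m(s) = 5 (m(s) = 2 + (2 - 1*(-1)) = 2 + (2 + 1) = 2 + 3 = 5)
v = 141 (v = 5 - 1*(-136) = 5 + 136 = 141)
d(o) = 4*o (d(o) = ((3*(-5)/(4 - 5))*o + o)/4 = ((3*(-5)/(-1))*o + o)/4 = ((3*(-5)*(-1))*o + o)/4 = (15*o + o)/4 = (16*o)/4 = 4*o)
-13*v + d(3) = -13*141 + 4*3 = -1833 + 12 = -1821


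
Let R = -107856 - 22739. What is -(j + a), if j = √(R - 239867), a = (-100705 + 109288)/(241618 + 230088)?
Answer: -8583/471706 - I*√370462 ≈ -0.018196 - 608.66*I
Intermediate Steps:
R = -130595
a = 8583/471706 ≈ 0.018196
j = I*√370462 (j = √(-130595 - 239867) = √(-370462) = I*√370462 ≈ 608.66*I)
-(j + a) = -(I*√370462 + 8583/471706) = -(8583/471706 + I*√370462) = -8583/471706 - I*√370462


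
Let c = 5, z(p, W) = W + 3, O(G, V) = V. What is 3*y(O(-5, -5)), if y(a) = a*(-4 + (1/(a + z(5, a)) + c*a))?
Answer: 3060/7 ≈ 437.14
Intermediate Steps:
z(p, W) = 3 + W
y(a) = a*(-4 + 1/(3 + 2*a) + 5*a) (y(a) = a*(-4 + (1/(a + (3 + a)) + 5*a)) = a*(-4 + (1/(3 + 2*a) + 5*a)) = a*(-4 + 1/(3 + 2*a) + 5*a))
3*y(O(-5, -5)) = 3*(-5*(-11 + 7*(-5) + 10*(-5)**2)/(3 + 2*(-5))) = 3*(-5*(-11 - 35 + 10*25)/(3 - 10)) = 3*(-5*(-11 - 35 + 250)/(-7)) = 3*(-5*(-1/7)*204) = 3*(1020/7) = 3060/7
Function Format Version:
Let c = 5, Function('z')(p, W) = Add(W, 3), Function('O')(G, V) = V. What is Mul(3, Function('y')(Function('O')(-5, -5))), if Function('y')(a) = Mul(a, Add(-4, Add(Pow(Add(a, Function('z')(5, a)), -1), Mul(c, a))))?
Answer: Rational(3060, 7) ≈ 437.14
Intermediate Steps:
Function('z')(p, W) = Add(3, W)
Function('y')(a) = Mul(a, Add(-4, Pow(Add(3, Mul(2, a)), -1), Mul(5, a))) (Function('y')(a) = Mul(a, Add(-4, Add(Pow(Add(a, Add(3, a)), -1), Mul(5, a)))) = Mul(a, Add(-4, Add(Pow(Add(3, Mul(2, a)), -1), Mul(5, a)))) = Mul(a, Add(-4, Pow(Add(3, Mul(2, a)), -1), Mul(5, a))))
Mul(3, Function('y')(Function('O')(-5, -5))) = Mul(3, Mul(-5, Pow(Add(3, Mul(2, -5)), -1), Add(-11, Mul(7, -5), Mul(10, Pow(-5, 2))))) = Mul(3, Mul(-5, Pow(Add(3, -10), -1), Add(-11, -35, Mul(10, 25)))) = Mul(3, Mul(-5, Pow(-7, -1), Add(-11, -35, 250))) = Mul(3, Mul(-5, Rational(-1, 7), 204)) = Mul(3, Rational(1020, 7)) = Rational(3060, 7)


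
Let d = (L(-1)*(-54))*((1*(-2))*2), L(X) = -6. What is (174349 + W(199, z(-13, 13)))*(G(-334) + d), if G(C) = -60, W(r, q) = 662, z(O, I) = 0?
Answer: -237314916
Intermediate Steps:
d = -1296 (d = (-6*(-54))*((1*(-2))*2) = 324*(-2*2) = 324*(-4) = -1296)
(174349 + W(199, z(-13, 13)))*(G(-334) + d) = (174349 + 662)*(-60 - 1296) = 175011*(-1356) = -237314916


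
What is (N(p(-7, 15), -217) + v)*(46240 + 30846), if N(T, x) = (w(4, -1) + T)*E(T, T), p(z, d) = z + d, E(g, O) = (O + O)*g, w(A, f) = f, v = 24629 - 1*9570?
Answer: 1229907130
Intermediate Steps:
v = 15059 (v = 24629 - 9570 = 15059)
E(g, O) = 2*O*g (E(g, O) = (2*O)*g = 2*O*g)
p(z, d) = d + z
N(T, x) = 2*T**2*(-1 + T) (N(T, x) = (-1 + T)*(2*T*T) = (-1 + T)*(2*T**2) = 2*T**2*(-1 + T))
(N(p(-7, 15), -217) + v)*(46240 + 30846) = (2*(15 - 7)**2*(-1 + (15 - 7)) + 15059)*(46240 + 30846) = (2*8**2*(-1 + 8) + 15059)*77086 = (2*64*7 + 15059)*77086 = (896 + 15059)*77086 = 15955*77086 = 1229907130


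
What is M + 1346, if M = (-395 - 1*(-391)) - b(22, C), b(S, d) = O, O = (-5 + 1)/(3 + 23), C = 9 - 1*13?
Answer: 17448/13 ≈ 1342.2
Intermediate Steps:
C = -4 (C = 9 - 13 = -4)
O = -2/13 (O = -4/26 = -4*1/26 = -2/13 ≈ -0.15385)
b(S, d) = -2/13
M = -50/13 (M = (-395 - 1*(-391)) - 1*(-2/13) = (-395 + 391) + 2/13 = -4 + 2/13 = -50/13 ≈ -3.8462)
M + 1346 = -50/13 + 1346 = 17448/13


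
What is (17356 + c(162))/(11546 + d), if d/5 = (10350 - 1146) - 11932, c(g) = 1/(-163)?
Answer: -943009/113774 ≈ -8.2884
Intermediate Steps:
c(g) = -1/163
d = -13640 (d = 5*((10350 - 1146) - 11932) = 5*(9204 - 11932) = 5*(-2728) = -13640)
(17356 + c(162))/(11546 + d) = (17356 - 1/163)/(11546 - 13640) = (2829027/163)/(-2094) = (2829027/163)*(-1/2094) = -943009/113774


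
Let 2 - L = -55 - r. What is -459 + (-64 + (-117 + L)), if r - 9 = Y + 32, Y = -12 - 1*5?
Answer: -559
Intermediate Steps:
Y = -17 (Y = -12 - 5 = -17)
r = 24 (r = 9 + (-17 + 32) = 9 + 15 = 24)
L = 81 (L = 2 - (-55 - 1*24) = 2 - (-55 - 24) = 2 - 1*(-79) = 2 + 79 = 81)
-459 + (-64 + (-117 + L)) = -459 + (-64 + (-117 + 81)) = -459 + (-64 - 36) = -459 - 100 = -559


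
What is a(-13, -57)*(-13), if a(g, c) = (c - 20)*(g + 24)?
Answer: 11011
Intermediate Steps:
a(g, c) = (-20 + c)*(24 + g)
a(-13, -57)*(-13) = (-480 - 20*(-13) + 24*(-57) - 57*(-13))*(-13) = (-480 + 260 - 1368 + 741)*(-13) = -847*(-13) = 11011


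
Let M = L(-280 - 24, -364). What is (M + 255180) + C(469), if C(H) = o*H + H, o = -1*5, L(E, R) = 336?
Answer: 253640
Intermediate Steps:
M = 336
o = -5
C(H) = -4*H (C(H) = -5*H + H = -4*H)
(M + 255180) + C(469) = (336 + 255180) - 4*469 = 255516 - 1876 = 253640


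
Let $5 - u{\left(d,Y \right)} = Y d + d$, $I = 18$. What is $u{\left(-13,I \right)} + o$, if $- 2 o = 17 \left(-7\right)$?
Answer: $\frac{623}{2} \approx 311.5$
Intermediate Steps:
$u{\left(d,Y \right)} = 5 - d - Y d$ ($u{\left(d,Y \right)} = 5 - \left(Y d + d\right) = 5 - \left(d + Y d\right) = 5 - d - Y d$)
$o = \frac{119}{2}$ ($o = - \frac{17 \left(-7\right)}{2} = \left(- \frac{1}{2}\right) \left(-119\right) = \frac{119}{2} \approx 59.5$)
$u{\left(-13,I \right)} + o = \left(5 - -13 - 18 \left(-13\right)\right) + \frac{119}{2} = \left(5 + 13 + 234\right) + \frac{119}{2} = 252 + \frac{119}{2} = \frac{623}{2}$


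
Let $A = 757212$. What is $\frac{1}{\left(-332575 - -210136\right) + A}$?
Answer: $\frac{1}{634773} \approx 1.5754 \cdot 10^{-6}$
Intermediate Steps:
$\frac{1}{\left(-332575 - -210136\right) + A} = \frac{1}{\left(-332575 - -210136\right) + 757212} = \frac{1}{\left(-332575 + 210136\right) + 757212} = \frac{1}{-122439 + 757212} = \frac{1}{634773}$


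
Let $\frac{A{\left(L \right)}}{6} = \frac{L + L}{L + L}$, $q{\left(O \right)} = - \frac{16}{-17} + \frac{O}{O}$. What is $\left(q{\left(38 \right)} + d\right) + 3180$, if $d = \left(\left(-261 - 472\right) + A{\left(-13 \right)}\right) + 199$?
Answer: $\frac{45117}{17} \approx 2653.9$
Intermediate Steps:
$q{\left(O \right)} = \frac{33}{17}$ ($q{\left(O \right)} = \left(-16\right) \left(- \frac{1}{17}\right) + 1 = \frac{16}{17} + 1 = \frac{33}{17}$)
$A{\left(L \right)} = 6$ ($A{\left(L \right)} = 6 \frac{L + L}{L + L} = 6 \frac{2 L}{2 L} = 6 \cdot 2 L \frac{1}{2 L} = 6 \cdot 1 = 6$)
$d = -528$ ($d = \left(\left(-261 - 472\right) + 6\right) + 199 = \left(-733 + 6\right) + 199 = -727 + 199 = -528$)
$\left(q{\left(38 \right)} + d\right) + 3180 = \left(\frac{33}{17} - 528\right) + 3180 = - \frac{8943}{17} + 3180 = \frac{45117}{17}$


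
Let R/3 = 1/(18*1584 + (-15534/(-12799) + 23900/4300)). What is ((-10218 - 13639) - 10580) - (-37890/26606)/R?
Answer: -153009904712022/7321399171 ≈ -20899.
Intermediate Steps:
R = 1651071/15695505707 (R = 3/(18*1584 + (-15534/(-12799) + 23900/4300)) = 3/(28512 + (-15534*(-1/12799) + 23900*(1/4300))) = 3/(28512 + (15534/12799 + 239/43)) = 3/(28512 + 3726923/550357) = 3/(15695505707/550357) = 3*(550357/15695505707) = 1651071/15695505707 ≈ 0.00010519)
((-10218 - 13639) - 10580) - (-37890/26606)/R = ((-10218 - 13639) - 10580) - (-37890/26606)/1651071/15695505707 = (-23857 - 10580) - (-37890*1/26606)*15695505707/1651071 = -34437 - (-18945)*15695505707/(13303*1651071) = -34437 - 1*(-99117118539705/7321399171) = -34437 + 99117118539705/7321399171 = -153009904712022/7321399171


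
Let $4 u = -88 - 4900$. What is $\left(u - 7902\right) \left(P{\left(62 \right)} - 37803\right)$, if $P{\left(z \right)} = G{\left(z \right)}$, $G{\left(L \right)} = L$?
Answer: $345292409$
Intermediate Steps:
$P{\left(z \right)} = z$
$u = -1247$ ($u = \frac{-88 - 4900}{4} = \frac{1}{4} \left(-4988\right) = -1247$)
$\left(u - 7902\right) \left(P{\left(62 \right)} - 37803\right) = \left(-1247 - 7902\right) \left(62 - 37803\right) = \left(-9149\right) \left(-37741\right) = 345292409$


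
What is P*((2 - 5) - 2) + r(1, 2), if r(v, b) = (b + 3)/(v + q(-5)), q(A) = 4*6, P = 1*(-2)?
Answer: 51/5 ≈ 10.200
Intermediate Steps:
P = -2
q(A) = 24
r(v, b) = (3 + b)/(24 + v) (r(v, b) = (b + 3)/(v + 24) = (3 + b)/(24 + v))
P*((2 - 5) - 2) + r(1, 2) = -2*((2 - 5) - 2) + (3 + 2)/(24 + 1) = -2*(-3 - 2) + 5/25 = -2*(-5) + (1/25)*5 = 10 + 1/5 = 51/5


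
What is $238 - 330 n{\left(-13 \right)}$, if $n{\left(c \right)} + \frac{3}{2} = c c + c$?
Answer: $-50747$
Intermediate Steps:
$n{\left(c \right)} = - \frac{3}{2} + c + c^{2}$ ($n{\left(c \right)} = - \frac{3}{2} + \left(c c + c\right) = - \frac{3}{2} + \left(c^{2} + c\right) = - \frac{3}{2} + \left(c + c^{2}\right) = - \frac{3}{2} + c + c^{2}$)
$238 - 330 n{\left(-13 \right)} = 238 - 330 \left(- \frac{3}{2} - 13 + \left(-13\right)^{2}\right) = 238 - 330 \left(- \frac{3}{2} - 13 + 169\right) = 238 - 50985 = -50747$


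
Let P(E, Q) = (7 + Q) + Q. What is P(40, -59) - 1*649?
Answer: -760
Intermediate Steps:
P(E, Q) = 7 + 2*Q
P(40, -59) - 1*649 = (7 + 2*(-59)) - 1*649 = (7 - 118) - 649 = -111 - 649 = -760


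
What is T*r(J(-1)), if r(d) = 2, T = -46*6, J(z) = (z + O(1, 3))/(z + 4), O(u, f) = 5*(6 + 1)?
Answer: -552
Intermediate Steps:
O(u, f) = 35 (O(u, f) = 5*7 = 35)
J(z) = (35 + z)/(4 + z) (J(z) = (z + 35)/(z + 4) = (35 + z)/(4 + z))
T = -276
T*r(J(-1)) = -276*2 = -552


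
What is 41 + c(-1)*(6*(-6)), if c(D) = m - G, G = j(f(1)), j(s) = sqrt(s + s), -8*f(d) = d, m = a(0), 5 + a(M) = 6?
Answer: 5 + 18*I ≈ 5.0 + 18.0*I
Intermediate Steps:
a(M) = 1 (a(M) = -5 + 6 = 1)
m = 1
f(d) = -d/8
j(s) = sqrt(2)*sqrt(s) (j(s) = sqrt(2*s) = sqrt(2)*sqrt(s))
G = I/2 (G = sqrt(2)*sqrt(-1/8*1) = sqrt(2)*sqrt(-1/8) = sqrt(2)*(I*sqrt(2)/4) = I/2 ≈ 0.5*I)
c(D) = 1 - I/2
41 + c(-1)*(6*(-6)) = 41 + (1 - I/2)*(6*(-6)) = 41 + (1 - I/2)*(-36) = 41 + (-36 + 18*I) = 5 + 18*I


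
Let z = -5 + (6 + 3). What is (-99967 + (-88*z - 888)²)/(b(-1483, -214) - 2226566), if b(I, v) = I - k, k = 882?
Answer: -159737/247659 ≈ -0.64499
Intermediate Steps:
b(I, v) = -882 + I (b(I, v) = I - 1*882 = I - 882 = -882 + I)
z = 4 (z = -5 + 9 = 4)
(-99967 + (-88*z - 888)²)/(b(-1483, -214) - 2226566) = (-99967 + (-88*4 - 888)²)/((-882 - 1483) - 2226566) = (-99967 + (-352 - 888)²)/(-2365 - 2226566) = (-99967 + (-1240)²)/(-2228931) = (-99967 + 1537600)*(-1/2228931) = 1437633*(-1/2228931) = -159737/247659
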